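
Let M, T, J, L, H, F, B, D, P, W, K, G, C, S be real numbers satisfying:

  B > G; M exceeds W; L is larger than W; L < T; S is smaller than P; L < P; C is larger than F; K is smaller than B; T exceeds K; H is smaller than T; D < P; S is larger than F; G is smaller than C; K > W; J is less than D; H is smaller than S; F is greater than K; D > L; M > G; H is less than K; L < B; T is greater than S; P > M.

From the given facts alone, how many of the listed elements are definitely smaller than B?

5

From B the given relations immediately reach G, K, L.
From those, H, W — 5 in total.
Nothing else is reachable below B; 5 in all.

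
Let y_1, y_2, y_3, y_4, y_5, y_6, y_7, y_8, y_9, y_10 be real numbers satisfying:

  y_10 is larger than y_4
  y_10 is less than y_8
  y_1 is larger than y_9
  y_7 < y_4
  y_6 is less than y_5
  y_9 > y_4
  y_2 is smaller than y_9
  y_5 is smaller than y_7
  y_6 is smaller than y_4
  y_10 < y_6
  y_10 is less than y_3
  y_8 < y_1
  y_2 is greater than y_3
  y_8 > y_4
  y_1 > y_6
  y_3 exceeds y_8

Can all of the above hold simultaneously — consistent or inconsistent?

We have y_4 < y_10 stated directly, yet also y_10 < y_6 < y_5 < y_7 < y_4 by chaining the others — so y_10 < y_4. Contradiction.

inconsistent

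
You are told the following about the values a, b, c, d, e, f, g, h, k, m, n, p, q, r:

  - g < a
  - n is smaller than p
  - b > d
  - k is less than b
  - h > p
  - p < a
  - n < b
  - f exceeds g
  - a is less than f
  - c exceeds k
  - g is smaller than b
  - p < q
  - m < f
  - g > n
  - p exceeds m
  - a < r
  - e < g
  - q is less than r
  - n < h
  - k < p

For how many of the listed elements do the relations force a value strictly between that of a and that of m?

Chaining upward from m reaches: p, q, f, r, h.
Chaining downward from a reaches: e, n, k, p, g.
Strictly between m and a are those in both lists: p — 1 element.

1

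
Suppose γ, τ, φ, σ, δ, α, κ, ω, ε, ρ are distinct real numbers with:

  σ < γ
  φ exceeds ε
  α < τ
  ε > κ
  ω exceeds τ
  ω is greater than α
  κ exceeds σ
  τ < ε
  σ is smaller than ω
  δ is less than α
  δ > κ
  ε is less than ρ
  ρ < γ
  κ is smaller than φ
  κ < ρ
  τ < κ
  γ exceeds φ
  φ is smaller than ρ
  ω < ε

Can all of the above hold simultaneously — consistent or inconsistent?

inconsistent

Chaining the given relations yields κ < δ < α < τ, so κ < τ. But one relation states τ < κ. These cannot both hold.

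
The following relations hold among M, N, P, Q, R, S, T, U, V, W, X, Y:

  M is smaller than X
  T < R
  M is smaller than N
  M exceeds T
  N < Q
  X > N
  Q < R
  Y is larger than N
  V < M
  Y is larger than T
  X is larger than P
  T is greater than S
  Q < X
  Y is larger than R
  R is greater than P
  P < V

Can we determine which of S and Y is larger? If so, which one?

Y

The relevant relations are S < T; T < M; M < N; N < Q; Q < R; R < Y.
Chaining these gives S < T < M < N < Q < R < Y.
So Y is larger.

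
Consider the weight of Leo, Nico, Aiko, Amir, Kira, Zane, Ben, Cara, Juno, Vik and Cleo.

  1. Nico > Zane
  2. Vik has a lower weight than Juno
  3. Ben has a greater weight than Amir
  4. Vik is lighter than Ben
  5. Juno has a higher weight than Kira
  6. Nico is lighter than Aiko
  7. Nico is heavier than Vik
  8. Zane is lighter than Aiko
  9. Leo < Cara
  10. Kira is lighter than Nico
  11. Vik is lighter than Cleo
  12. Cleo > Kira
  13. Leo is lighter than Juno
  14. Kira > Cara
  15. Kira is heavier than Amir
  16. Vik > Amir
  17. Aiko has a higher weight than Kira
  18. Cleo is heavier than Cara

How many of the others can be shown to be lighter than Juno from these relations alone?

5

The elements the relations force below Juno are Leo, Amir, Vik, Cara, Kira — no chain reaches any other.
That is 5.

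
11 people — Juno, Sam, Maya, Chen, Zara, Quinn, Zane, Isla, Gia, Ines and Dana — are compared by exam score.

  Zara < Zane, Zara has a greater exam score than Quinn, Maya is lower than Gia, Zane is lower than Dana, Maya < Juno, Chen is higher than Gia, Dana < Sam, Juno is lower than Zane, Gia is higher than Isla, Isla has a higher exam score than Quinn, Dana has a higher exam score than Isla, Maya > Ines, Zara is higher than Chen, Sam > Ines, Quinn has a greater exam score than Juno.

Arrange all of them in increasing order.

Nothing is placed below Ines, so it is least; from there Ines < Maya; Maya < Juno; Juno < Quinn; Quinn < Isla; Isla < Gia; Gia < Chen; Chen < Zara; Zara < Zane; Zane < Dana; Dana < Sam, each given directly.

Ines < Maya < Juno < Quinn < Isla < Gia < Chen < Zara < Zane < Dana < Sam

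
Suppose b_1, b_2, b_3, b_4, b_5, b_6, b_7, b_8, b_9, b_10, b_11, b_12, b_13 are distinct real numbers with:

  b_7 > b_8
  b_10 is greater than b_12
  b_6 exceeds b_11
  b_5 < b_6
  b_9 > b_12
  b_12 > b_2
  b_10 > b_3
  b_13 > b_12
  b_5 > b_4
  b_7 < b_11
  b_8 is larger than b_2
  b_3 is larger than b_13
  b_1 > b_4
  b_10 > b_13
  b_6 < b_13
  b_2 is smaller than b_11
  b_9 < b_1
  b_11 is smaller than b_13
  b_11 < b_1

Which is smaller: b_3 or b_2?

b_2 < b_8 < b_7 < b_11 < b_6 < b_13 < b_3, by transitivity through b_8, b_7, b_11, b_6, b_13.
So b_2 < b_3; b_2 is the smaller of the two.

b_2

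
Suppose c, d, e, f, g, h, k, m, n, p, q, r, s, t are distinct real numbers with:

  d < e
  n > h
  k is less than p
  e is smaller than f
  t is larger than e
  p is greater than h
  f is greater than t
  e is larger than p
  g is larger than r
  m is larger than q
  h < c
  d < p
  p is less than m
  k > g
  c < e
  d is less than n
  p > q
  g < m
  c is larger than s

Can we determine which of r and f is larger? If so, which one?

f

The relevant relations are r < g; g < k; k < p; p < e; e < t; t < f.
Together: r < g < k < p < e < t < f.
So f is larger.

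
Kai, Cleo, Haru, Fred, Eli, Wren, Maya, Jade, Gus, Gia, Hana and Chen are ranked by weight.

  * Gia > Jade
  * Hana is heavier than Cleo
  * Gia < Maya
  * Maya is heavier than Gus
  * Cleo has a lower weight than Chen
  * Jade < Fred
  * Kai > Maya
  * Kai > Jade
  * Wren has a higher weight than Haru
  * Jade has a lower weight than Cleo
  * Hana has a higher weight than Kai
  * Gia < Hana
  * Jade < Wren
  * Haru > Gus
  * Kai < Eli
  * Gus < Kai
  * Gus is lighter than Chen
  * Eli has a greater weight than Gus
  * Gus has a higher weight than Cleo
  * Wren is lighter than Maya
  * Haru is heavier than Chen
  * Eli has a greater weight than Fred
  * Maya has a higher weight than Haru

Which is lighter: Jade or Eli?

Jade

Jade < Cleo and Cleo < Chen give Jade < Chen.
Then Chen < Haru extends the chain to Haru.
Then Haru < Wren extends the chain to Wren.
Then Wren < Maya extends the chain to Maya.
With Maya < Kai: Jade < Cleo < Chen < Haru < Wren < Maya < Kai.
Then Kai < Eli extends the chain to Eli.
So Jade < Eli; Jade is the lighter of the two.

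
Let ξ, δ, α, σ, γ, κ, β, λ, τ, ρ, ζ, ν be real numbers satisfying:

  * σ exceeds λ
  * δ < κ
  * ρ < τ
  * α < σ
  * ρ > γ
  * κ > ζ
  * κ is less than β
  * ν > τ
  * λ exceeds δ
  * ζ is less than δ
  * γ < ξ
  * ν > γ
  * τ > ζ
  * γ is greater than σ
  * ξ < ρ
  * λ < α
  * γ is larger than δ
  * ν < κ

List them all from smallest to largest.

ζ < δ < λ < α < σ < γ < ξ < ρ < τ < ν < κ < β

The consecutive links are each given: ζ < δ; δ < λ; λ < α; α < σ; σ < γ; γ < ξ; ξ < ρ; ρ < τ; τ < ν; ν < κ; κ < β.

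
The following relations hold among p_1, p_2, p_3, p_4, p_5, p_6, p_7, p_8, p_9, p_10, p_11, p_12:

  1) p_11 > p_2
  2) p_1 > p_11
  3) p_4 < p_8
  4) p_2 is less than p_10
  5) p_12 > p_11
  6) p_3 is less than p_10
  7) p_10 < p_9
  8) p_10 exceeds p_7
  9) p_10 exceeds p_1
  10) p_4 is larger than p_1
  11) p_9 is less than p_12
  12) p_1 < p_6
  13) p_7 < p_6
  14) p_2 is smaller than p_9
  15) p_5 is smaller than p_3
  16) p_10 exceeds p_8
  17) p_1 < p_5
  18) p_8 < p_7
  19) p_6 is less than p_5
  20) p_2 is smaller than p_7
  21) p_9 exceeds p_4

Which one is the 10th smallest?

p_10

Piecing the relations together gives one ordering: p_2 < p_11 < p_1 < p_4 < p_8 < p_7 < p_6 < p_5 < p_3 < p_10 < p_9 < p_12.
Counting 10 from the smallest end gives p_10.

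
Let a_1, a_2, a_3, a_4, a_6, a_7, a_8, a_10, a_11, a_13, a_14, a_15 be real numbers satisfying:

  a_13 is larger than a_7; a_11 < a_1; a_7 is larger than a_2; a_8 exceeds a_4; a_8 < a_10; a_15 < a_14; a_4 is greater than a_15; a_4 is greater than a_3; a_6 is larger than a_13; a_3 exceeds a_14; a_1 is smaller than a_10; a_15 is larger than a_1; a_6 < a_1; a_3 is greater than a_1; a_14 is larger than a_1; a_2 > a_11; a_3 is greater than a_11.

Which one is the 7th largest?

The consecutive relations fix a unique order: a_11 < a_2 < a_7 < a_13 < a_6 < a_1 < a_15 < a_14 < a_3 < a_4 < a_8 < a_10.
Counting 7 from the largest end gives a_1.

a_1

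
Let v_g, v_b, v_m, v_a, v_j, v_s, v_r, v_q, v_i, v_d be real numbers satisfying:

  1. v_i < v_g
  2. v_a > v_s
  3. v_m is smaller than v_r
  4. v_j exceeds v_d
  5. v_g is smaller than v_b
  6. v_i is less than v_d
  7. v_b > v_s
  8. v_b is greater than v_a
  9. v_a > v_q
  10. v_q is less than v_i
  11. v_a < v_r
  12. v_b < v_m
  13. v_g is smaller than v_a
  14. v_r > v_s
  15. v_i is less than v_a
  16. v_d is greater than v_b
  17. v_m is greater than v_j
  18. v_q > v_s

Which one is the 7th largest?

Chaining the given pairs: v_s < v_q < v_i < v_g < v_a < v_b < v_d < v_j < v_m < v_r.
The 7th largest is v_g.

v_g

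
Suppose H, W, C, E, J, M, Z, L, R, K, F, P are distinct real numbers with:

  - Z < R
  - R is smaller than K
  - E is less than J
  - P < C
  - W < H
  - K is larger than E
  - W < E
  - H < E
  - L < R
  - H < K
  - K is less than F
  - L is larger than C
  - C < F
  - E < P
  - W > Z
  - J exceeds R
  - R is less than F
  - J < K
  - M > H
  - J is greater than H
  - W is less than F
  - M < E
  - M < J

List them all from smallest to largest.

Z < W < H < M < E < P < C < L < R < J < K < F

Each adjacent pair is fixed by a given relation: Z < W; W < H; H < M; M < E; E < P; P < C; C < L; L < R; R < J; J < K; K < F. Chaining them end to end gives the full order.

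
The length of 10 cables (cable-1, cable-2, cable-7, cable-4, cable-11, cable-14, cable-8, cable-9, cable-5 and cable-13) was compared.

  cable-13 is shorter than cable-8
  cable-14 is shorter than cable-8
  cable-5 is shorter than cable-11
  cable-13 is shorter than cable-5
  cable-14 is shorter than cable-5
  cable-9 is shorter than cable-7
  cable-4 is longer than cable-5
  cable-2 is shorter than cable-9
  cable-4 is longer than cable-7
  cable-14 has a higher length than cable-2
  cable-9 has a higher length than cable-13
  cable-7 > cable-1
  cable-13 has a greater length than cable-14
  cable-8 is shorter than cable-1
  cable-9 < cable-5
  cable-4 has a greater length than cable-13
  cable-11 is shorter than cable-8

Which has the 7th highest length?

The consecutive relations fix a unique order: cable-2 < cable-14 < cable-13 < cable-9 < cable-5 < cable-11 < cable-8 < cable-1 < cable-7 < cable-4.
Counting 7 from the largest end gives cable-9.

cable-9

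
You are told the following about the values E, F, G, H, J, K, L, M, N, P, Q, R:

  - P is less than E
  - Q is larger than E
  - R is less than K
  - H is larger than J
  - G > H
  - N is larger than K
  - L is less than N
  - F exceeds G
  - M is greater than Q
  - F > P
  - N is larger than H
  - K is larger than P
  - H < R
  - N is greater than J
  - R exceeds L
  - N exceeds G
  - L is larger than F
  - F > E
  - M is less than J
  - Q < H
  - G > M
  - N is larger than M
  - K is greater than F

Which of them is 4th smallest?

Piecing the relations together gives one ordering: P < E < Q < M < J < H < G < F < L < R < K < N.
Counting 4 from the smallest end gives M.

M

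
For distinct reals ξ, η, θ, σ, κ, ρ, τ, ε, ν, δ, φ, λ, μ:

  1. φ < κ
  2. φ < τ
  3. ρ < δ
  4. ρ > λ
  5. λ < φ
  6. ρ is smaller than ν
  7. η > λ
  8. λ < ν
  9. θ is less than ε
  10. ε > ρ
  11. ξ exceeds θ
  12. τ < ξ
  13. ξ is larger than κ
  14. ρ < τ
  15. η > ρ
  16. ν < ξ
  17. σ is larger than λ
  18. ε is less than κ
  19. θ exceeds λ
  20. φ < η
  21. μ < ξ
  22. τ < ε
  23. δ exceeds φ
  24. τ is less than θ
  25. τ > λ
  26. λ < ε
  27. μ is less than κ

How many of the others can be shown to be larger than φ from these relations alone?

The elements the relations force above φ are τ, θ, ε, κ, η, ξ, δ — no chain reaches any other.
That is 7.

7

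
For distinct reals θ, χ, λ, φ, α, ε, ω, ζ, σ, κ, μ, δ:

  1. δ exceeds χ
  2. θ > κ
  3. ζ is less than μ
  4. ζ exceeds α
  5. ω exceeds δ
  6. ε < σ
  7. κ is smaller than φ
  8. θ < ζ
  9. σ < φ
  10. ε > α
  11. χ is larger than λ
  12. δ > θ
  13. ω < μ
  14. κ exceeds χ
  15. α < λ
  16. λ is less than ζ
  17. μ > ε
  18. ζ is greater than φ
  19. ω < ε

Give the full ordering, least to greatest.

α < λ < χ < κ < θ < δ < ω < ε < σ < φ < ζ < μ

The consecutive links are each given: α < λ; λ < χ; χ < κ; κ < θ; θ < δ; δ < ω; ω < ε; ε < σ; σ < φ; φ < ζ; ζ < μ.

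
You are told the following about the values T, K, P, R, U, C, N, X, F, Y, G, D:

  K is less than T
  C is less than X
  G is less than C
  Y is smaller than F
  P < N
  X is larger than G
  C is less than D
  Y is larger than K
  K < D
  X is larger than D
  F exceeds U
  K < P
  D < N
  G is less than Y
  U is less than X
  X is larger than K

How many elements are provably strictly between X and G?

2

The relations place G below X. An element lies strictly between them when it is forced above G and also forced below X.
Above G: {Y, C, D, F, N}. Below X: {K, C, D, U}.
Intersection: {C, D} — 2.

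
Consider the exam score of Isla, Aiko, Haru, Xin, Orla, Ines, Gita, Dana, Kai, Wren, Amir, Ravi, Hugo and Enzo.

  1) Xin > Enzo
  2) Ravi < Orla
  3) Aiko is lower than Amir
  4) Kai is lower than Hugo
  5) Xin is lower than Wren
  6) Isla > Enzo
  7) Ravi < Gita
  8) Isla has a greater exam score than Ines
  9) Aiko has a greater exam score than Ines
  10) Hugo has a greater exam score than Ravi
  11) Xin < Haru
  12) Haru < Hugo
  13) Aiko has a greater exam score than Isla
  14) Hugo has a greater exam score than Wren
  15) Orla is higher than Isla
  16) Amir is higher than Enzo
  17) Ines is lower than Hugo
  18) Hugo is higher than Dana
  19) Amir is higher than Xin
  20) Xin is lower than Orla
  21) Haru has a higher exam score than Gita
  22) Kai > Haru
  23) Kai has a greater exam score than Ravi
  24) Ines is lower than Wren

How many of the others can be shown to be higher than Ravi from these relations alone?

5

Directly above Ravi: Orla, Gita, Kai, Hugo.
One step further: Haru (5 so far).
No other element is forced above Ravi by the given relations, so the count is 5.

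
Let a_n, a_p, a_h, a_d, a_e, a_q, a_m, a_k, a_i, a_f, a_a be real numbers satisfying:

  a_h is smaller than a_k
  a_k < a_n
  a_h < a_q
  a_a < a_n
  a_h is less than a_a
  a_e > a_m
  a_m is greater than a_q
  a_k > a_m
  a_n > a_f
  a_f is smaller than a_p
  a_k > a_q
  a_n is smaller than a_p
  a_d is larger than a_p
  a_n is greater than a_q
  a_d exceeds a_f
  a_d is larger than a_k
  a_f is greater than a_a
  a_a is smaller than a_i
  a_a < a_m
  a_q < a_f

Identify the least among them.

a_h

a_q is not least since a_h < a_q; a_a is not least since a_h < a_a; a_m is not least since a_q < a_m; a_i is not least since a_a < a_i; a_f is not least since a_a < a_f; a_e is not least since a_m < a_e; a_k is not least since a_m < a_k; a_n is not least since a_a < a_n; a_p is not least since a_n < a_p; a_d is not least since a_f < a_d.
Only a_h has nothing below it, so a_h is the least.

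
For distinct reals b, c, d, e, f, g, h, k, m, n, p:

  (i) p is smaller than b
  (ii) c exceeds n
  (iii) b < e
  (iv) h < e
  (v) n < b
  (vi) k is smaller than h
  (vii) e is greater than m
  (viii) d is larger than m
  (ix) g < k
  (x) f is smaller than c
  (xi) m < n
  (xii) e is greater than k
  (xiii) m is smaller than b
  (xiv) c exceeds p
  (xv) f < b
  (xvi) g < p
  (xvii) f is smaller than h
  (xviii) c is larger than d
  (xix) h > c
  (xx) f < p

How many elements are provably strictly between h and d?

1

The relations place d below h. An element lies strictly between them when it is forced above d and also forced below h.
Above d: {c, e}. Below h: {g, f, m, k, p, n, c}.
Intersection: {c} — 1.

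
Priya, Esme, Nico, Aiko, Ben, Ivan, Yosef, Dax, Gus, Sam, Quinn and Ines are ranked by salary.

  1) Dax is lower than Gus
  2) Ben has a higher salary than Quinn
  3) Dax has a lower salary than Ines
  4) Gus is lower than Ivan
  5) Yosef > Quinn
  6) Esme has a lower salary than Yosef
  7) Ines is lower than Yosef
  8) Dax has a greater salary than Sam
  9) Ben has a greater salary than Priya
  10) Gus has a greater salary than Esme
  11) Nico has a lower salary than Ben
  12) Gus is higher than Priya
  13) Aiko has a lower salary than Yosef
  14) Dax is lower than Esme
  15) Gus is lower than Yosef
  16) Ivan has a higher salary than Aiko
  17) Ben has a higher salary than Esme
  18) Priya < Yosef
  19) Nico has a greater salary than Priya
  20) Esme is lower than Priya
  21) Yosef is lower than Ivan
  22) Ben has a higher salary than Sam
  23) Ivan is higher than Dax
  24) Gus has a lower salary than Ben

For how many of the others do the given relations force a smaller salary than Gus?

4

The elements the relations force below Gus are Sam, Dax, Esme, Priya — no chain reaches any other.
That is 4.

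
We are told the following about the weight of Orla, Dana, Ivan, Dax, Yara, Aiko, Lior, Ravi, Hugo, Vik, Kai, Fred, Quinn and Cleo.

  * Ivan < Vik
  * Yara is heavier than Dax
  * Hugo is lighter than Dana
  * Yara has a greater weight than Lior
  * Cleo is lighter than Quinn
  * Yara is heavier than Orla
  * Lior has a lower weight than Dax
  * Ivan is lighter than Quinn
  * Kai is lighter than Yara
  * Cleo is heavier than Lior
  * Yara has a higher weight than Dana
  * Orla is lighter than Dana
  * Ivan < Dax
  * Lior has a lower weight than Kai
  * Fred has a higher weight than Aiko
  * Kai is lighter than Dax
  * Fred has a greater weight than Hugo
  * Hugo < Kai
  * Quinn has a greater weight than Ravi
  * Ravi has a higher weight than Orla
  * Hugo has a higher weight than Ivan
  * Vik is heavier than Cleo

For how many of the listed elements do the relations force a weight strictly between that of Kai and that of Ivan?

Chaining upward from Ivan reaches: Hugo, Dana, Dax, Fred, Yara, Vik, Quinn.
Chaining downward from Kai reaches: Lior, Hugo.
Strictly between Ivan and Kai are those in both lists: Hugo — 1 element.

1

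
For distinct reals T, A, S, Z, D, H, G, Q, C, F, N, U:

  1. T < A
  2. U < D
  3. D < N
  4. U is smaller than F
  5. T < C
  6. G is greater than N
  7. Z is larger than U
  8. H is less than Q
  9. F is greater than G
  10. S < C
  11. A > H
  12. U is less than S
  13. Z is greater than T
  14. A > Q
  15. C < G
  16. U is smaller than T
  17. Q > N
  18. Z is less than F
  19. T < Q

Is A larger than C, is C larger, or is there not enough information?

undetermined

Following every chain through C: above C we get G, F; below C we get U, S, T.
A is not reached, and no chain runs the other way from A to C.
So the given relations leave the order of C and A undetermined.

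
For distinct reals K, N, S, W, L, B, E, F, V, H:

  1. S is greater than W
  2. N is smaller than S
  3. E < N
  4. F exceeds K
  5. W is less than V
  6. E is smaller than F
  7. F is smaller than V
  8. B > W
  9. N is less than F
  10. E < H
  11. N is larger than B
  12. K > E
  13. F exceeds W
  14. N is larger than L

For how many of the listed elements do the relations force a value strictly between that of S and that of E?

The relations place E below S. An element lies strictly between them when it is forced above E and also forced below S.
Above E: {K, H, N, F, V}. Below S: {W, L, B, N}.
Intersection: {N} — 1.

1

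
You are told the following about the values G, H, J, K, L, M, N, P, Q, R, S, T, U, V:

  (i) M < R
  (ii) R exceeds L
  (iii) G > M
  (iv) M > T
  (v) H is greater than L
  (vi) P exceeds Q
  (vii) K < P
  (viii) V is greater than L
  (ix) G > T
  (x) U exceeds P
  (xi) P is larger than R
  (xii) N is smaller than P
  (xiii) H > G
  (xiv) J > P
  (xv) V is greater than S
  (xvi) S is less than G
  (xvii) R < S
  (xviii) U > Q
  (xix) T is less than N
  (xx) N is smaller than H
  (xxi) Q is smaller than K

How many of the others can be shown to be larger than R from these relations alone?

Directly above R: S, P.
One step further: G, U, J, V (6 so far).
One step further: H (7 so far).
No other element is forced above R by the given relations, so the count is 7.

7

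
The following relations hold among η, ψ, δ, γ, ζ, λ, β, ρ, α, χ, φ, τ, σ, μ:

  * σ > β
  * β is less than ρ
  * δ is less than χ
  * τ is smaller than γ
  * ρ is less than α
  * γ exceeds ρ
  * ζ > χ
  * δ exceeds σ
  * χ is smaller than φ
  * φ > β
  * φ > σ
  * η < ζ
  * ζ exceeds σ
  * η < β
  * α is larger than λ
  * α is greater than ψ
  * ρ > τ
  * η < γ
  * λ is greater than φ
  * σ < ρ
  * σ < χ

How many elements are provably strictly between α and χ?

Chaining upward from χ reaches: φ, λ, ζ.
Chaining downward from α reaches: η, β, σ, ψ, τ, δ, ρ, φ, λ.
Strictly between χ and α are those in both lists: φ, λ — 2 elements.

2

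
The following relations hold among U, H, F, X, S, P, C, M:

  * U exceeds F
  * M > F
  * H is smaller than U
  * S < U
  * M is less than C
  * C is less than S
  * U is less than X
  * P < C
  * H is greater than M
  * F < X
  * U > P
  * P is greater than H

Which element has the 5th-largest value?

Piecing the relations together gives one ordering: F < M < H < P < C < S < U < X.
The 5th largest is P.

P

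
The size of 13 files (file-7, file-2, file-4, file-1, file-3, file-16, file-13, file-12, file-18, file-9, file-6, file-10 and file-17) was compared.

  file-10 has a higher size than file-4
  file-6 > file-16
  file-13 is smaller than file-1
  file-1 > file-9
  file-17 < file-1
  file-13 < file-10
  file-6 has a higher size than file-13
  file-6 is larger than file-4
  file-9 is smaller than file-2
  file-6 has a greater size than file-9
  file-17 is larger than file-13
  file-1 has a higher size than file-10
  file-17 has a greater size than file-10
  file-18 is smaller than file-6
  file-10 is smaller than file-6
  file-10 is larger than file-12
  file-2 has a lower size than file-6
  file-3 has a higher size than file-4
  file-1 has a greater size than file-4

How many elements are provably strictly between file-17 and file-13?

Chaining upward from file-13 reaches: file-10, file-6, file-1.
Chaining downward from file-17 reaches: file-12, file-4, file-10.
Strictly between file-13 and file-17 are those in both lists: file-10 — 1 element.

1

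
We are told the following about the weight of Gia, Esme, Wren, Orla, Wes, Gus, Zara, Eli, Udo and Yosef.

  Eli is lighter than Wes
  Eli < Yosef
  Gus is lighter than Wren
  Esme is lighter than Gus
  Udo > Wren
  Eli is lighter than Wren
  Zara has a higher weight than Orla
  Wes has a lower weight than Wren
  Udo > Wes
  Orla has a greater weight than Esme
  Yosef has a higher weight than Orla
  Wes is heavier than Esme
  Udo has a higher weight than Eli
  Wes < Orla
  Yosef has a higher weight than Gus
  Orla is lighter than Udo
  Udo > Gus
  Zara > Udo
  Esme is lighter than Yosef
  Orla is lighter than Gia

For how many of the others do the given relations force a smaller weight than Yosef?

From Yosef the given relations immediately reach Esme, Eli, Gus, Orla.
From those, Wes — 5 in total.
Nothing else is reachable below Yosef; 5 in all.

5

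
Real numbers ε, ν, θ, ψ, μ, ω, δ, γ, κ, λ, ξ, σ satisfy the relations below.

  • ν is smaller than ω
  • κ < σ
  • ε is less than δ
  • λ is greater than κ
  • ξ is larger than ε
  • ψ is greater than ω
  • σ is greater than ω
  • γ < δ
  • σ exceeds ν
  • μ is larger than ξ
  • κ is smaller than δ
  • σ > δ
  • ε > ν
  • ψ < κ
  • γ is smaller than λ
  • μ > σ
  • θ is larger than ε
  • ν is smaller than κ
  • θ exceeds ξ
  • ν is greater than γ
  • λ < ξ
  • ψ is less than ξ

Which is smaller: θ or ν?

ν

The relevant relations are ν < ω; ω < ψ; ψ < κ; κ < λ; λ < ξ; ξ < θ.
Chaining these gives ν < ω < ψ < κ < λ < ξ < θ.
So ν < θ; ν is the smaller of the two.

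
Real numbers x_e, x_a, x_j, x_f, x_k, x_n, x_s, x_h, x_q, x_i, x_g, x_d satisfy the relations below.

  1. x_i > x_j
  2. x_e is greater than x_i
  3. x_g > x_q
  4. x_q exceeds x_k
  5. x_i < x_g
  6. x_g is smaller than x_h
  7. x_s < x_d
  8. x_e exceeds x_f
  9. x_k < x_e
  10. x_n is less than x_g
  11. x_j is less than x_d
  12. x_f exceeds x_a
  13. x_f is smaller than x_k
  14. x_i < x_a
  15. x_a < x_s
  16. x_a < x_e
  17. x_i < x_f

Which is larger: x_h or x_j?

x_j < x_i < x_a < x_f < x_k < x_q < x_g < x_h, by transitivity through x_i, x_a, x_f, x_k, x_q, x_g.
So x_j < x_h; x_h is the larger of the two.

x_h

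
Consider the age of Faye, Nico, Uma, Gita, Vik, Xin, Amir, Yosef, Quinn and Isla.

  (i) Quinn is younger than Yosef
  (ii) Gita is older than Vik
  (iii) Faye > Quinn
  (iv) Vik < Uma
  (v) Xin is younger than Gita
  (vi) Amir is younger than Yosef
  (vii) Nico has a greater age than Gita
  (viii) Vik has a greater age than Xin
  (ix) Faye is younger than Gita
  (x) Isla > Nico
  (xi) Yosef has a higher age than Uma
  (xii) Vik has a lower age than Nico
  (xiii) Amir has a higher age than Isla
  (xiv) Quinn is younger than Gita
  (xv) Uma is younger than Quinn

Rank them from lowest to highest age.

Xin < Vik < Uma < Quinn < Faye < Gita < Nico < Isla < Amir < Yosef

Nothing is placed below Xin, so it is least; from there Xin < Vik; Vik < Uma; Uma < Quinn; Quinn < Faye; Faye < Gita; Gita < Nico; Nico < Isla; Isla < Amir; Amir < Yosef, each given directly.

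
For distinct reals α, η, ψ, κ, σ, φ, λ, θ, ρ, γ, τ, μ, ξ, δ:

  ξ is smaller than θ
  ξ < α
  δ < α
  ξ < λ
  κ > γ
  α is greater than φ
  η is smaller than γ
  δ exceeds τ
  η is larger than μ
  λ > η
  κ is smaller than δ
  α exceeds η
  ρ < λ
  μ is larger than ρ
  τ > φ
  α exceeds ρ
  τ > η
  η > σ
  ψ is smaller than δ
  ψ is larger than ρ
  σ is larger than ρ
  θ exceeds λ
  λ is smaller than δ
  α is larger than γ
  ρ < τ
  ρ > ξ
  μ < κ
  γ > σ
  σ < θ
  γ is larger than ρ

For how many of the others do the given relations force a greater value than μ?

8

The elements the relations force above μ are η, τ, λ, θ, γ, κ, δ, α — no chain reaches any other.
That is 8.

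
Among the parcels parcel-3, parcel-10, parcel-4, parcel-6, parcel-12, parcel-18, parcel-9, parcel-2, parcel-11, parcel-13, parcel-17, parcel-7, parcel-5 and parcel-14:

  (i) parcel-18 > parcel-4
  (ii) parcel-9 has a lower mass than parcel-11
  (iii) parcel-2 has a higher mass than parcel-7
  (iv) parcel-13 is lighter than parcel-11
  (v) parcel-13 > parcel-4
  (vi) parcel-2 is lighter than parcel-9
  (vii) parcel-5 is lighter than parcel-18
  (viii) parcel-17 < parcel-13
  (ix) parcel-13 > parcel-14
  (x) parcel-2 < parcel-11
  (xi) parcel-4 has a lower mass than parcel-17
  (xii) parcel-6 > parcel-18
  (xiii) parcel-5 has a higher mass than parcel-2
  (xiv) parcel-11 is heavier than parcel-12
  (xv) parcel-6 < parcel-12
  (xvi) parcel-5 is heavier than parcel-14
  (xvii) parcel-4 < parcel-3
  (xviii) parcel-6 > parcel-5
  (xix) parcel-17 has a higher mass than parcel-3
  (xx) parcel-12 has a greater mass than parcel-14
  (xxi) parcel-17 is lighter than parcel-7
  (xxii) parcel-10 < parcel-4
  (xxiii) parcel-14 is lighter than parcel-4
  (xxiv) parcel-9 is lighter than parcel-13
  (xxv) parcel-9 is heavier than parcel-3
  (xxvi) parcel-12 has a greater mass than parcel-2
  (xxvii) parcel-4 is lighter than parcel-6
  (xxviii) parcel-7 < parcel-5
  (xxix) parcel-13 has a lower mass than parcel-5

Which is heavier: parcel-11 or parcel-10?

Chaining the given relations: parcel-10 < parcel-4 < parcel-3 < parcel-17 < parcel-7 < parcel-2 < parcel-9 < parcel-13 < parcel-5 < parcel-18 < parcel-6 < parcel-12 < parcel-11.
So parcel-10 < parcel-11; parcel-11 is the heavier of the two.

parcel-11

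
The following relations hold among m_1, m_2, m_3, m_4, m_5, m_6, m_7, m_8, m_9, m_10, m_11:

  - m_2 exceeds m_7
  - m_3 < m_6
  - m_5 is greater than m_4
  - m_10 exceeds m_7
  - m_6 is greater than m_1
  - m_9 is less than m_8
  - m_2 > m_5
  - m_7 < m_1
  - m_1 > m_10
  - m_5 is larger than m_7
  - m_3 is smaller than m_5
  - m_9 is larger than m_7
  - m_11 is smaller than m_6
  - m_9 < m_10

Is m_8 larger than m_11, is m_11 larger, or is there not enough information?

undetermined

Following every chain through m_11: above m_11 we get m_6.
m_8 is not reached, and no chain runs the other way from m_8 to m_11.
So the given relations leave the order of m_11 and m_8 undetermined.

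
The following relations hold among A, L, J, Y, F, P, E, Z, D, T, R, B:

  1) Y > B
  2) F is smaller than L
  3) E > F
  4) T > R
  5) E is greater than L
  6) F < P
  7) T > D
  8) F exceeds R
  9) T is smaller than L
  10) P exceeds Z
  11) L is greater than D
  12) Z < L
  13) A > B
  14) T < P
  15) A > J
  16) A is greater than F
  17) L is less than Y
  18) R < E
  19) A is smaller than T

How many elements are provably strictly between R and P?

3

The relations place R below P. An element lies strictly between them when it is forced above R and also forced below P.
Above R: {F, A, T, L, Y, E}. Below P: {F, B, J, A, D, T, Z}.
Intersection: {F, A, T} — 3.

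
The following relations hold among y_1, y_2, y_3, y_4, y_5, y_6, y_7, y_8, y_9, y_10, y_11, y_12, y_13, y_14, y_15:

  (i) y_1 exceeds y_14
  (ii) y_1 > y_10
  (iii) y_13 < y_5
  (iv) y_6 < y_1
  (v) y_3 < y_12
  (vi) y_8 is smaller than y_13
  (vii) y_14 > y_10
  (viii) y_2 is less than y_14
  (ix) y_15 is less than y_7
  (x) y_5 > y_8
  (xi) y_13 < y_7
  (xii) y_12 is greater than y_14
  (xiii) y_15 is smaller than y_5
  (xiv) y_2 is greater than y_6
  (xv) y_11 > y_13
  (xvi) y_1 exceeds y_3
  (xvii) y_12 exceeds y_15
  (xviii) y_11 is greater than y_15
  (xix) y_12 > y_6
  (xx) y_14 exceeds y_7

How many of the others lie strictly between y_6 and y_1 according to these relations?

2

The relations place y_6 below y_1. An element lies strictly between them when it is forced above y_6 and also forced below y_1.
Above y_6: {y_2, y_14, y_12}. Below y_1: {y_15, y_8, y_13, y_3, y_7, y_2, y_10, y_14}.
Intersection: {y_2, y_14} — 2.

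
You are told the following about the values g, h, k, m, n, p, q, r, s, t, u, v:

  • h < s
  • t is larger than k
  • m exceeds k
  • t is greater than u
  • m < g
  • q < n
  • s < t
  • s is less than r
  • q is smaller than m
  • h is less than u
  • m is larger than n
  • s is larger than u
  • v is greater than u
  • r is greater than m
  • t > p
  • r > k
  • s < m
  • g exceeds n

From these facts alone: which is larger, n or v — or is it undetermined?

undetermined

Following every chain through n: above n we get m, r, g; below n we get q.
v is not reached, and no chain runs the other way from v to n.
So the given relations leave the order of n and v undetermined.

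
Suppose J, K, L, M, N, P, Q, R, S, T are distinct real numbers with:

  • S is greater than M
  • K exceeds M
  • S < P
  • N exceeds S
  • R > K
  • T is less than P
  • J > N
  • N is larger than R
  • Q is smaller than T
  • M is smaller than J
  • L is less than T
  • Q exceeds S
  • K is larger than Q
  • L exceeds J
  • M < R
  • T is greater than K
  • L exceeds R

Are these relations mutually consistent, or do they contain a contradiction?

Every relation is compatible with M < S < Q < K < R < N < J < L < T < P; the set is consistent.

consistent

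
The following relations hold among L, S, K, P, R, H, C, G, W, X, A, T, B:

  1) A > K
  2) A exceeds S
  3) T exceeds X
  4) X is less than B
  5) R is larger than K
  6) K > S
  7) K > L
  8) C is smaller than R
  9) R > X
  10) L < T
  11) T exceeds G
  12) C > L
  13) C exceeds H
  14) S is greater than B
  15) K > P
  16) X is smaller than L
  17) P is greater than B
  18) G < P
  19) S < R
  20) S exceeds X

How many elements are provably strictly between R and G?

2

The relations place G below R. An element lies strictly between them when it is forced above G and also forced below R.
Above G: {P, K, A, T}. Below R: {H, X, B, S, L, P, K, C}.
Intersection: {P, K} — 2.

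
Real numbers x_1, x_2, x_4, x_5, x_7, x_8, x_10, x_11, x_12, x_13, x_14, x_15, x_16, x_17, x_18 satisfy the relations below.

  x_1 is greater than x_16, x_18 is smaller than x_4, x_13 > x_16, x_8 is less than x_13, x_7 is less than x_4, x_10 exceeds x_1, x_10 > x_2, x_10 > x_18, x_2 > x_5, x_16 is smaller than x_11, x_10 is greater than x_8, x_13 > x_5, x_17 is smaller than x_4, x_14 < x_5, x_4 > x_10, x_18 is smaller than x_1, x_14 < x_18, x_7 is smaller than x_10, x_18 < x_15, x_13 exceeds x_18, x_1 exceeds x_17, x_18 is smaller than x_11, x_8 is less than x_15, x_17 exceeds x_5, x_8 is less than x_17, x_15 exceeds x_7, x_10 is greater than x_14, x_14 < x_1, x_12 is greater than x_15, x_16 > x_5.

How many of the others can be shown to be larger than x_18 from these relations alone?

7

Directly above x_18: x_1, x_15, x_10, x_4, x_13, x_11.
One step further: x_12 (7 so far).
No other element is forced above x_18 by the given relations, so the count is 7.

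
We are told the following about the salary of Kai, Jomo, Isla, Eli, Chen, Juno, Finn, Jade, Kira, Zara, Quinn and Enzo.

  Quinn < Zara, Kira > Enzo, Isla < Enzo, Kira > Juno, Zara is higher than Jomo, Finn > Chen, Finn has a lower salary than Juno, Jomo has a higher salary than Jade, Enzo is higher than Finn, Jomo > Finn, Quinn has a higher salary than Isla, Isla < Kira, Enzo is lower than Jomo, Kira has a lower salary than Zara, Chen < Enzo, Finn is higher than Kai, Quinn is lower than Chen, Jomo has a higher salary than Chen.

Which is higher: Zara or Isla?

Zara

Isla < Quinn and Quinn < Chen give Isla < Chen.
Then Chen < Finn extends the chain to Finn.
With Finn < Enzo: Isla < Quinn < Chen < Finn < Enzo.
With Enzo < Kira: Isla < Quinn < Chen < Finn < Enzo < Kira.
With Kira < Zara: Isla < Quinn < Chen < Finn < Enzo < Kira < Zara.
So Isla < Zara; Zara is the higher of the two.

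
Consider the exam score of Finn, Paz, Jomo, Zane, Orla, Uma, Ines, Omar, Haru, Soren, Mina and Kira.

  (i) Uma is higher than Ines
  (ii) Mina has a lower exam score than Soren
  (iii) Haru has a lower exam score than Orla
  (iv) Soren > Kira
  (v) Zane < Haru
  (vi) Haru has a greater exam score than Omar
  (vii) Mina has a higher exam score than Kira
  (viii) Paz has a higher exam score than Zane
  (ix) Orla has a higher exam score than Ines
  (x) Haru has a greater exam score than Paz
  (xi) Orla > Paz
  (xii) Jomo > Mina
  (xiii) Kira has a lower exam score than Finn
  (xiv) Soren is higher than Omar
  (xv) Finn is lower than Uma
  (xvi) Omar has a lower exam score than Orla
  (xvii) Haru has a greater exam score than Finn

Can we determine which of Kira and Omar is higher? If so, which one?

undetermined

Following every chain through Omar: above Omar we get Soren, Haru, Orla.
Kira is not reached, and no chain runs the other way from Kira to Omar.
So the given relations leave the order of Omar and Kira undetermined.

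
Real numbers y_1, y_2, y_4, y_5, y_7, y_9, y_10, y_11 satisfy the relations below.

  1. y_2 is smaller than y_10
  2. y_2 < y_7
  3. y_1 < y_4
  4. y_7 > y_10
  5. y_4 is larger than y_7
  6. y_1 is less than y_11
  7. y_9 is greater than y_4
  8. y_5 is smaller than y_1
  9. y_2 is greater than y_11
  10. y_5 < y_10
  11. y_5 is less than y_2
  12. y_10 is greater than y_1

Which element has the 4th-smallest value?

The consecutive relations fix a unique order: y_5 < y_1 < y_11 < y_2 < y_10 < y_7 < y_4 < y_9.
The 4th smallest is y_2.

y_2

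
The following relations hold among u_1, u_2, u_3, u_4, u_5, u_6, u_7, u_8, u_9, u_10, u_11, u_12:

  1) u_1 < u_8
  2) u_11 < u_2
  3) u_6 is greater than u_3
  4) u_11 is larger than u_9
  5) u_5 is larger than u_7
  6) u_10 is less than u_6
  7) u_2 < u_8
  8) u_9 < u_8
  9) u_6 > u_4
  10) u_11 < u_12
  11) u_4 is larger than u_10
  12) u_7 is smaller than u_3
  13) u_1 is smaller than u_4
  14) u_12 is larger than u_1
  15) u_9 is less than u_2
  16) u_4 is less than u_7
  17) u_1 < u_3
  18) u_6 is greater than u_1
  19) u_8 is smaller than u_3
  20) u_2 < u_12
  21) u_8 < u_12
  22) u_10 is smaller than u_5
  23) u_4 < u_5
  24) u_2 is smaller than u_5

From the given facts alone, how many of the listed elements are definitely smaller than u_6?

The elements the relations force below u_6 are u_10, u_1, u_9, u_11, u_2, u_8, u_4, u_7, u_3 — no chain reaches any other.
That is 9.

9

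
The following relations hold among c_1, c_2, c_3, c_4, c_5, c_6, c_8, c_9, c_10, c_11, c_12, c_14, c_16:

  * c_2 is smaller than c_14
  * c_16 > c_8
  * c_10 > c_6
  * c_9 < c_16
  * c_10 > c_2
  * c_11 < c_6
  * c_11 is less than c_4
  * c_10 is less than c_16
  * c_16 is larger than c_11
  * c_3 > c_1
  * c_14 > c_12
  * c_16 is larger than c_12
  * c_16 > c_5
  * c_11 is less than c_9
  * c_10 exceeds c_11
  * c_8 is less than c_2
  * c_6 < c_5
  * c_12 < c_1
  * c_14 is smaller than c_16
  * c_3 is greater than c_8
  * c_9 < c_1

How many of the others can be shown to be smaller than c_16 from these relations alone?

Directly below c_16: c_11, c_9, c_5, c_8, c_12, c_14, c_10.
One step further: c_6, c_2 (9 so far).
Nothing else is reachable below c_16; 9 in all.

9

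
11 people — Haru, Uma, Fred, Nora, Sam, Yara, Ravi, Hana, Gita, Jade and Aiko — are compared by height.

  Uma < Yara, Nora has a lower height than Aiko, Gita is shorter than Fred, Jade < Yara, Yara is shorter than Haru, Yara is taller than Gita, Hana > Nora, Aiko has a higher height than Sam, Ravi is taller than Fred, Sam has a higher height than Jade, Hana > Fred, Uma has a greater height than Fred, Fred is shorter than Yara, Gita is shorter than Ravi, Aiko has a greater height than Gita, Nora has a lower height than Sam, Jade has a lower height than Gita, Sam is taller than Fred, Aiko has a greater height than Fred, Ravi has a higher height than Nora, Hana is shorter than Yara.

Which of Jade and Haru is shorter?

Jade < Gita and Gita < Fred give Jade < Fred.
Then Fred < Hana extends the chain to Hana.
With Hana < Yara: Jade < Gita < Fred < Hana < Yara.
Then Yara < Haru extends the chain to Haru.
So Jade < Haru; Jade is the shorter of the two.

Jade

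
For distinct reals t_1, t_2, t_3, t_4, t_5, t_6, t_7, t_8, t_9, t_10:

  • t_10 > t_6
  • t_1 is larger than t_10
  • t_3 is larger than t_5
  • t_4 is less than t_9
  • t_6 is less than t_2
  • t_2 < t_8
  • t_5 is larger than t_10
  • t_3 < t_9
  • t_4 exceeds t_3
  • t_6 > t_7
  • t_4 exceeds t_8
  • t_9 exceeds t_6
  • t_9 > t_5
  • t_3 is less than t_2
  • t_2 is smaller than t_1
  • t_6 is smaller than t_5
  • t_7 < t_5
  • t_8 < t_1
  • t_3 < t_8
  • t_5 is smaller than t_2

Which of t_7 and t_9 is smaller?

Chaining the given relations: t_7 < t_6 < t_10 < t_5 < t_3 < t_8 < t_4 < t_9.
So t_7 < t_9; t_7 is the smaller of the two.

t_7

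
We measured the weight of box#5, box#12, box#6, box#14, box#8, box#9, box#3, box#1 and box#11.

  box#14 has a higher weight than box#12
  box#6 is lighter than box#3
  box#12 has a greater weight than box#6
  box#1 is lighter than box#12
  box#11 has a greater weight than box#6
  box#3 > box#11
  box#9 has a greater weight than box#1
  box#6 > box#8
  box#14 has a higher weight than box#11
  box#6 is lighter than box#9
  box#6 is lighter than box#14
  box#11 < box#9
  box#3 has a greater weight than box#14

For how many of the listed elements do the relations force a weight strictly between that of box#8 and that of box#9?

Chaining upward from box#8 reaches: box#6, box#12, box#11, box#14, box#3.
Chaining downward from box#9 reaches: box#6, box#1, box#11.
Strictly between box#8 and box#9 are those in both lists: box#6, box#11 — 2 elements.

2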